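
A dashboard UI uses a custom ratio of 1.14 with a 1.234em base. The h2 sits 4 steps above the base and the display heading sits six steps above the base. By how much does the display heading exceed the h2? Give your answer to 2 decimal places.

Step 4: 1.234 × 1.14⁴ = 2.0842em
Step 6: 1.234 × 1.14⁶ = 2.7086em
Difference: 2.7086 − 2.0842 = 0.6244em

0.62em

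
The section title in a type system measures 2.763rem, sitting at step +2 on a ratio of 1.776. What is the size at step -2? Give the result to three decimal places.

The gap is -2 − (2) = -4 steps, so the factor is 1.776^-4.
2.763 ÷ 1.776⁴ = 2.763 ÷ 9.94883 ≈ 0.278

0.278rem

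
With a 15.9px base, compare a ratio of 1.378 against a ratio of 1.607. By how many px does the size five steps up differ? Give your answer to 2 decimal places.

At 1.378: 15.9 × 1.378⁵ = 79.0029px
At 1.607: 15.9 × 1.607⁵ = 170.4027px
Difference: 170.4027 − 79.0029 = 91.3998px

91.40px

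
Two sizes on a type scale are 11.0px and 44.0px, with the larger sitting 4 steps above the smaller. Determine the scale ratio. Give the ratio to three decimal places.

1.414

The ratio satisfies 11.0 × r⁴ = 44.0, so r = (44.0 / 11.0)^(1/4).
r = 4.0000^(1/4) ≈ 1.4142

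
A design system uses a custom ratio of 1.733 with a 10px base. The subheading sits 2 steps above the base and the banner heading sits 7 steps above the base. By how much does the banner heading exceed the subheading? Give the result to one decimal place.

Step 2: 10.0 × 1.733² = 30.033px
Step 7: 10.0 × 1.733⁷ = 469.451px
Difference: 469.451 − 30.033 = 439.418px

439.4px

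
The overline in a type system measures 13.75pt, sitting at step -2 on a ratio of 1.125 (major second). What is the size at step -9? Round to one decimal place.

6.0pt

13.75 ÷ 1.125⁷ = 13.75 ÷ 2.28070 ≈ 6.029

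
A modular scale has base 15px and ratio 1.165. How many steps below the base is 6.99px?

1.165ⁿ = 15 / 6.99 = 2.1459
n = ln(2.1459) / ln(1.165) = 0.7636 / 0.1527 ≈ 5.00

5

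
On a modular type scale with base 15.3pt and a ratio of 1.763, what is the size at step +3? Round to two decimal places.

83.84pt

Every step multiplies by the scale ratio.
15.3 × 1.763³ = 15.3 × 5.47970 ≈ 83.84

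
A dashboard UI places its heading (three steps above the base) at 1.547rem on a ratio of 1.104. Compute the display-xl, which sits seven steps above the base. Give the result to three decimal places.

1.547 × 1.104⁴ = 1.547 × 1.48551 ≈ 2.298

2.298rem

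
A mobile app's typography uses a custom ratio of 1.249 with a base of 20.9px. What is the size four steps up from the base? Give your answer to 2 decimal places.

Every step multiplies by the scale ratio.
20.9 × 1.249⁴ = 20.9 × 2.43360 ≈ 50.86

50.86px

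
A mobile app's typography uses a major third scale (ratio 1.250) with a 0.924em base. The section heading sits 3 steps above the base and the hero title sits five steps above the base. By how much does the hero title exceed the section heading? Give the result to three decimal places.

1.015em

Step 3: 0.924 × 1.250³ = 1.80469em
Step 5: 0.924 × 1.250⁵ = 2.81982em
Difference: 2.81982 − 1.80469 = 1.01513em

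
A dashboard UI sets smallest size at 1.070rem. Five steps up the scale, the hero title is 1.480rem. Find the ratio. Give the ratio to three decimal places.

r⁵ = 1.480 / 1.070, so r = (1.480/1.070)^(1/5).
r = 1.3832^(1/5) ≈ 1.0670

1.067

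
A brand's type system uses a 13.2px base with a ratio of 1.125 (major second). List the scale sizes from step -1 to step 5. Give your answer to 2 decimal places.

Step -1: 13.2 ÷ 1.125 = 11.73
Step 0: 13.2px
Step 1: 13.2 × 1.125 = 14.85
Step 2: 13.2 × 1.125² = 16.71
Step 3: 13.2 × 1.125³ = 18.79
Step 4: 13.2 × 1.125⁴ = 21.14
Step 5: 13.2 × 1.125⁵ = 23.79

11.73px, 13.20px, 14.85px, 16.71px, 18.79px, 21.14px, 23.79px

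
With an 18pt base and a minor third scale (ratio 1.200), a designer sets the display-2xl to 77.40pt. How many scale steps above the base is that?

8

1.200ⁿ = 77.40 / 18 = 4.3000
n = ln(4.3000) / ln(1.200) = 1.4586 / 0.1823 ≈ 8.00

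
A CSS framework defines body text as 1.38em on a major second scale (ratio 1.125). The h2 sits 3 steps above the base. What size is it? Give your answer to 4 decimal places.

1.38 × 1.125³ = 1.38 × 1.42383 ≈ 1.9649

1.9649em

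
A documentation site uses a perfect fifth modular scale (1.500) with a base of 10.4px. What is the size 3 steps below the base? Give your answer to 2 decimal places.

3.08px

10.4 ÷ 1.500³ = 10.4 ÷ 3.37500 ≈ 3.08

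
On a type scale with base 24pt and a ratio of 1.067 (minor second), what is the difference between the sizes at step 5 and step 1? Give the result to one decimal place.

Step 1: 24.0 × 1.067 = 25.608pt
Step 5: 24.0 × 1.067⁵ = 33.192pt
Difference: 33.192 − 25.608 = 7.584pt

7.6pt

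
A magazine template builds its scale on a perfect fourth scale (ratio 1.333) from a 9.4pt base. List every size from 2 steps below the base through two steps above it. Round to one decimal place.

Step -2: 9.4 ÷ 1.333² = 5.3
Step -1: 9.4 ÷ 1.333 = 7.1
Step 0: 9.4pt
Step 1: 9.4 × 1.333 = 12.5
Step 2: 9.4 × 1.333² = 16.7

5.3pt, 7.1pt, 9.4pt, 12.5pt, 16.7pt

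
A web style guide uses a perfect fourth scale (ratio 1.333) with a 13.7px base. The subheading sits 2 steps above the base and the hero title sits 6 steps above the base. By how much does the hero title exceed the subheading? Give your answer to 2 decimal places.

52.52px

Step 2: 13.7 × 1.333² = 24.3434px
Step 6: 13.7 × 1.333⁶ = 76.8602px
Difference: 76.8602 − 24.3434 = 52.5168px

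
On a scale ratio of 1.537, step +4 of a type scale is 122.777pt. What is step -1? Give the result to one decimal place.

14.3pt

122.777 ÷ 1.537⁵ = 122.777 ÷ 8.57767 ≈ 14.314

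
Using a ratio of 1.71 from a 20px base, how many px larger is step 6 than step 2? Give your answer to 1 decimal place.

Step 2: 20.0 × 1.71² = 58.482px
Step 6: 20.0 × 1.71⁶ = 500.042px
Difference: 500.042 − 58.482 = 441.560px

441.6px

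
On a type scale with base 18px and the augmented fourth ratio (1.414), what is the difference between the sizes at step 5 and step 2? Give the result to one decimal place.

65.8px

Step 2: 18.0 × 1.414² = 35.989px
Step 5: 18.0 × 1.414⁵ = 101.747px
Difference: 101.747 − 35.989 = 65.758px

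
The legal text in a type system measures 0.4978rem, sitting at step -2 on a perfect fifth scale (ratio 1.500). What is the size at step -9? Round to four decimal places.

Moving from step -2 to step -9 is 7 steps down, so divide by r⁷.
0.4978 ÷ 1.500⁷ = 0.4978 ÷ 17.08594 ≈ 0.0291

0.0291rem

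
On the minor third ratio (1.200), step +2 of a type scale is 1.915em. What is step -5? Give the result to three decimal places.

0.534em

1.915 ÷ 1.200⁷ = 1.915 ÷ 3.58318 ≈ 0.534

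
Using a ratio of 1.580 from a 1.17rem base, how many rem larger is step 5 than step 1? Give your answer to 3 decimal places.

9.672rem

Step 1: 1.17 × 1.580 = 1.84860rem
Step 5: 1.17 × 1.580⁵ = 11.52050rem
Difference: 11.52050 − 1.84860 = 9.67190rem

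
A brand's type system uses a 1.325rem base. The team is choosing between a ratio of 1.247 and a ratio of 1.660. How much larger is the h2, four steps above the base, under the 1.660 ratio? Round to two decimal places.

At 1.247: 1.325 × 1.247⁴ = 3.2039rem
At 1.660: 1.325 × 1.660⁴ = 10.0612rem
Difference: 10.0612 − 3.2039 = 6.8573rem

6.86rem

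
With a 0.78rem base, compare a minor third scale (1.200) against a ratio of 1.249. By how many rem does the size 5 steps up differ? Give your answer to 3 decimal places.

0.430rem

Minor third: 0.78 × 1.200⁵ = 1.94089rem
At 1.249: 0.78 × 1.249⁵ = 2.37086rem
Difference: 2.37086 − 1.94089 = 0.42997rem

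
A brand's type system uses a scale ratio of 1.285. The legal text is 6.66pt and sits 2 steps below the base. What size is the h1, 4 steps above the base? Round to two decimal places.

Moving from step -2 to step +4 is 6 steps up, so multiply by r⁶.
6.66 × 1.285⁶ = 6.66 × 4.50214 ≈ 29.984

29.98pt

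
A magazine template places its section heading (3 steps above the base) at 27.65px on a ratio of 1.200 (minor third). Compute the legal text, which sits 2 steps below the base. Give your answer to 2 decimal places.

27.65 ÷ 1.200⁵ = 27.65 ÷ 2.48832 ≈ 11.112

11.11px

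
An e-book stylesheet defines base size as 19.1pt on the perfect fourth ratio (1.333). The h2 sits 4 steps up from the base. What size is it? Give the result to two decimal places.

A modular type scale is a geometric sequence: sizeₙ = base × rⁿ.
19.1 × 1.333⁴ = 19.1 × 3.15733 ≈ 60.31

60.31pt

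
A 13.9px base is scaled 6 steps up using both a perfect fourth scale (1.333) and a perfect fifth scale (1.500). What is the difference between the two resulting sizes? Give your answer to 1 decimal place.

80.3px

Perfect fourth: 13.9 × 1.333⁶ = 77.982px
Perfect fifth: 13.9 × 1.500⁶ = 158.330px
Difference: 158.330 − 77.982 = 80.348px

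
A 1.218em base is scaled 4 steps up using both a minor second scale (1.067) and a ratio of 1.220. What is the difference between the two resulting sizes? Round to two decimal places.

1.12em

Minor second: 1.218 × 1.067⁴ = 1.5787em
At 1.220: 1.218 × 1.220⁴ = 2.6983em
Difference: 2.6983 − 1.5787 = 1.1196em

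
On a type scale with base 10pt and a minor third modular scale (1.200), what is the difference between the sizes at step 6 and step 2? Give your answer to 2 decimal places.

15.46pt

Step 2: 10.0 × 1.200² = 14.4000pt
Step 6: 10.0 × 1.200⁶ = 29.8598pt
Difference: 29.8598 − 14.4000 = 15.4598pt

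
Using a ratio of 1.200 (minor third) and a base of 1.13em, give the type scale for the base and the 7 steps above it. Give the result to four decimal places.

1.1300em, 1.3560em, 1.6272em, 1.9526em, 2.3432em, 2.8118em, 3.3742em, 4.0490em

Step 0: 1.13em
Step 1: 1.13 × 1.200 = 1.3560
Step 2: 1.13 × 1.200² = 1.6272
Step 3: 1.13 × 1.200³ = 1.9526
Step 4: 1.13 × 1.200⁴ = 2.3432
Step 5: 1.13 × 1.200⁵ = 2.8118
Step 6: 1.13 × 1.200⁶ = 3.3742
Step 7: 1.13 × 1.200⁷ = 4.0490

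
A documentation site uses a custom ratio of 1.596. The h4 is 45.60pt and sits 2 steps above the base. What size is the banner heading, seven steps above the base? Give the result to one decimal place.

472.2pt

45.60 × 1.596⁵ = 45.60 × 10.35534 ≈ 472.204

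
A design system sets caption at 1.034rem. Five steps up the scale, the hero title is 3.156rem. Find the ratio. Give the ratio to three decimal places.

The ratio satisfies 1.034 × r⁵ = 3.156, so r = (3.156 / 1.034)^(1/5).
r = 3.0522^(1/5) ≈ 1.2500

1.250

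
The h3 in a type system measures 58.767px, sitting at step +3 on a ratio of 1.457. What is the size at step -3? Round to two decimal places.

Moving from step +3 to step -3 is 6 steps down, so divide by r⁶.
58.767 ÷ 1.457⁶ = 58.767 ÷ 9.56659 ≈ 6.143

6.14px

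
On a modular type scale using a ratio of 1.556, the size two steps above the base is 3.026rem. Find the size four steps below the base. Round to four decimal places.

0.2132rem

Moving from step +2 to step -4 is 6 steps down, so divide by r⁶.
3.026 ÷ 1.556⁶ = 3.026 ÷ 14.19246 ≈ 0.2132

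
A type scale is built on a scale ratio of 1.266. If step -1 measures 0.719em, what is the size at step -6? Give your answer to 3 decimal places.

0.719 ÷ 1.266⁵ = 0.719 ÷ 3.25213 ≈ 0.221

0.221em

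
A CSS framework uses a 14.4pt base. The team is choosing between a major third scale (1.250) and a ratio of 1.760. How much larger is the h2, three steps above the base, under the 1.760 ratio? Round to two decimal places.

Major third: 14.4 × 1.250³ = 28.1250pt
At 1.760: 14.4 × 1.760³ = 78.5056pt
Difference: 78.5056 − 28.1250 = 50.3806pt

50.38pt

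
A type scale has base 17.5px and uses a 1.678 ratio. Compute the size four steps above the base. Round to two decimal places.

17.5 × 1.678⁴ = 17.5 × 7.92808 ≈ 138.74

138.74px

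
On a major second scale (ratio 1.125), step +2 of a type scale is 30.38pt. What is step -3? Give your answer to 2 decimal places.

16.86pt

Moving from step +2 to step -3 is 5 steps down, so divide by r⁵.
30.38 ÷ 1.125⁵ = 30.38 ÷ 1.80203 ≈ 16.859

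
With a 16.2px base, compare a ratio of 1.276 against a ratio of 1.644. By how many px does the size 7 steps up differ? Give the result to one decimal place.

436.6px

At 1.276: 16.2 × 1.276⁷ = 89.222px
At 1.644: 16.2 × 1.644⁷ = 525.809px
Difference: 525.809 − 89.222 = 436.587px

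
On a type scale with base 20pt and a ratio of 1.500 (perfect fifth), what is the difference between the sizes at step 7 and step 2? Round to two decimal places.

Step 2: 20.0 × 1.500² = 45.0000pt
Step 7: 20.0 × 1.500⁷ = 341.7188pt
Difference: 341.7188 − 45.0000 = 296.7188pt

296.72pt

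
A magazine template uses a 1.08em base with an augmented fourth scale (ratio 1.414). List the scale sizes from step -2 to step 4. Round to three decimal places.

Step -2: 1.08 ÷ 1.414² = 0.540
Step -1: 1.08 ÷ 1.414 = 0.764
Step 0: 1.08em
Step 1: 1.08 × 1.414 = 1.527
Step 2: 1.08 × 1.414² = 2.159
Step 3: 1.08 × 1.414³ = 3.053
Step 4: 1.08 × 1.414⁴ = 4.317

0.540em, 0.764em, 1.080em, 1.527em, 2.159em, 3.053em, 4.317em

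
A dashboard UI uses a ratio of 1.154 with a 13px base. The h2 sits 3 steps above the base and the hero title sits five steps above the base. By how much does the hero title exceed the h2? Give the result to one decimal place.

6.6px

Step 3: 13.0 × 1.154³ = 19.978px
Step 5: 13.0 × 1.154⁵ = 26.606px
Difference: 26.606 − 19.978 = 6.628px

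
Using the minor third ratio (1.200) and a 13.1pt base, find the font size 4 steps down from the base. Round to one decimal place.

6.3pt

13.1 ÷ 1.200⁴ = 13.1 ÷ 2.07360 ≈ 6.32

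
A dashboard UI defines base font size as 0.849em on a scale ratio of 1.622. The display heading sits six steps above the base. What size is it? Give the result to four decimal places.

A modular type scale is a geometric sequence: sizeₙ = base × rⁿ.
0.849 × 1.622⁶ = 0.849 × 18.20980 ≈ 15.4601

15.4601em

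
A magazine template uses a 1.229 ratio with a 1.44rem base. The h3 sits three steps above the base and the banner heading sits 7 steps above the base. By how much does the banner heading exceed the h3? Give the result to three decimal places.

Step 3: 1.44 × 1.229³ = 2.67312rem
Step 7: 1.44 × 1.229⁷ = 6.09854rem
Difference: 6.09854 − 2.67312 = 3.42542rem

3.425rem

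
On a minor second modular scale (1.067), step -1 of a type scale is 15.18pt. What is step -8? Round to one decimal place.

Moving from step -1 to step -8 is 7 steps down, so divide by r⁷.
15.18 ÷ 1.067⁷ = 15.18 ÷ 1.57453 ≈ 9.641

9.6pt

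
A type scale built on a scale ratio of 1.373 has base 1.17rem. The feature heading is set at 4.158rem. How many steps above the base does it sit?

1.373ⁿ = 4.158 / 1.17 = 3.5538
n = ln(3.5538) / ln(1.373) = 1.2680 / 0.3170 ≈ 4.00

4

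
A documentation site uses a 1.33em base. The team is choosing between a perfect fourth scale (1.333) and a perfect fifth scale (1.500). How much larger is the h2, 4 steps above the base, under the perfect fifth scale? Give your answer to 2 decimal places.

Perfect fourth: 1.33 × 1.333⁴ = 4.1993em
Perfect fifth: 1.33 × 1.500⁴ = 6.7331em
Difference: 6.7331 − 4.1993 = 2.5338em

2.53em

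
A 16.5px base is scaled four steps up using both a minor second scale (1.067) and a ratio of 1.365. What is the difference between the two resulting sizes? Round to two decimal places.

Minor second: 16.5 × 1.067⁴ = 21.3866px
At 1.365: 16.5 × 1.365⁴ = 57.2815px
Difference: 57.2815 − 21.3866 = 35.8949px

35.89px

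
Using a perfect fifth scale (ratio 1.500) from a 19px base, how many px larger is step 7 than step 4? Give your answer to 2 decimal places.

Step 4: 19.0 × 1.500⁴ = 96.1875px
Step 7: 19.0 × 1.500⁷ = 324.6328px
Difference: 324.6328 − 96.1875 = 228.4453px

228.45px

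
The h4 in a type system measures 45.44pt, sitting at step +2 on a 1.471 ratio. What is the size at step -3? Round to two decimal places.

45.44 ÷ 1.471⁵ = 45.44 ÷ 6.88753 ≈ 6.597

6.60pt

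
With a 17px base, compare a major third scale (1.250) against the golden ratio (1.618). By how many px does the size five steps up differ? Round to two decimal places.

Major third: 17.0 × 1.250⁵ = 51.8799px
Golden ratio: 17.0 × 1.618⁵ = 188.5131px
Difference: 188.5131 − 51.8799 = 136.6332px

136.63px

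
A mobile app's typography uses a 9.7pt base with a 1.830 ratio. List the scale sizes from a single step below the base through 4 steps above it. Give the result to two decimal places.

5.30pt, 9.70pt, 17.75pt, 32.48pt, 59.45pt, 108.79pt

Step -1: 9.7 ÷ 1.830 = 5.30
Step 0: 9.7pt
Step 1: 9.7 × 1.830 = 17.75
Step 2: 9.7 × 1.830² = 32.48
Step 3: 9.7 × 1.830³ = 59.45
Step 4: 9.7 × 1.830⁴ = 108.79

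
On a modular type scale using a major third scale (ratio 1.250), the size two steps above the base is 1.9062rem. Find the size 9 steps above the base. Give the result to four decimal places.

The gap is 9 − (2) = 7 steps, so the factor is 1.250^7.
1.9062 × 1.250⁷ = 1.9062 × 4.76837 ≈ 9.0895

9.0895rem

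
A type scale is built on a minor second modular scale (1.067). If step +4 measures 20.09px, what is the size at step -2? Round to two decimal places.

20.09 ÷ 1.067⁶ = 20.09 ÷ 1.47566 ≈ 13.614

13.61px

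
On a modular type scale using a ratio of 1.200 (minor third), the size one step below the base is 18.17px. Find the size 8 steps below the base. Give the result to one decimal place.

18.17 ÷ 1.200⁷ = 18.17 ÷ 3.58318 ≈ 5.071

5.1px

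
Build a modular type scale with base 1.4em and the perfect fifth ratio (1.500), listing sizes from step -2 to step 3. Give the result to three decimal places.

0.622em, 0.933em, 1.400em, 2.100em, 3.150em, 4.725em

Step -2: 1.4 ÷ 1.500² = 0.622
Step -1: 1.4 ÷ 1.500 = 0.933
Step 0: 1.4em
Step 1: 1.4 × 1.500 = 2.100
Step 2: 1.4 × 1.500² = 3.150
Step 3: 1.4 × 1.500³ = 4.725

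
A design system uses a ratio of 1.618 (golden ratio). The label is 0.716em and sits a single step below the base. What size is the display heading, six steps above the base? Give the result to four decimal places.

20.7856em

0.716 × 1.618⁷ = 0.716 × 29.03017 ≈ 20.7856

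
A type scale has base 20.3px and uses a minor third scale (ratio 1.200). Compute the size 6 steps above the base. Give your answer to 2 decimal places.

20.3 × 1.200⁶ = 20.3 × 2.98598 ≈ 60.62

60.62px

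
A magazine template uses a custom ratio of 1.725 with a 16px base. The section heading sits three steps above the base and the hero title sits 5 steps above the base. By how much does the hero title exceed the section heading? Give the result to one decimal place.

162.3px

Step 3: 16.0 × 1.725³ = 82.127px
Step 5: 16.0 × 1.725⁵ = 244.380px
Difference: 244.380 − 82.127 = 162.253px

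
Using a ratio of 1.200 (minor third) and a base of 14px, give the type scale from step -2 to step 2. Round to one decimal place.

Step -2: 14.0 ÷ 1.200² = 9.7
Step -1: 14.0 ÷ 1.200 = 11.7
Step 0: 14px
Step 1: 14.0 × 1.200 = 16.8
Step 2: 14.0 × 1.200² = 20.2

9.7px, 11.7px, 14.0px, 16.8px, 20.2px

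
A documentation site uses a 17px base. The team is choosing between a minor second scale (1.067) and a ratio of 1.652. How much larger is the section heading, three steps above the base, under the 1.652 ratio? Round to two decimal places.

Minor second: 17.0 × 1.067³ = 20.6511px
At 1.652: 17.0 × 1.652³ = 76.6442px
Difference: 76.6442 − 20.6511 = 55.9931px

55.99px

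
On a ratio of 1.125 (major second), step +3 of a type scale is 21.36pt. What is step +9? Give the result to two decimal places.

The gap is 9 − (3) = 6 steps, so the factor is 1.125^6.
21.36 × 1.125⁶ = 21.36 × 2.02729 ≈ 43.303

43.30pt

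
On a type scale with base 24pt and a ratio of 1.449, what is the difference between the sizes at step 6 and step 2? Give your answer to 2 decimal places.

171.75pt

Step 2: 24.0 × 1.449² = 50.3904pt
Step 6: 24.0 × 1.449⁶ = 222.1373pt
Difference: 222.1373 − 50.3904 = 171.7469pt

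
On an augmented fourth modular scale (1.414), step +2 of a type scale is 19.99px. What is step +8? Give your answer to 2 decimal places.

The gap is 8 − (2) = 6 steps, so the factor is 1.414^6.
19.99 × 1.414⁶ = 19.99 × 7.99275 ≈ 159.775

159.78px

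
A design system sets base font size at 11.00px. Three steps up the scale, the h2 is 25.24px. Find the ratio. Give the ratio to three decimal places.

1.319

r³ = 25.24 / 11.00, so r = (25.24/11.00)^(1/3).
r = 2.2945^(1/3) ≈ 1.3190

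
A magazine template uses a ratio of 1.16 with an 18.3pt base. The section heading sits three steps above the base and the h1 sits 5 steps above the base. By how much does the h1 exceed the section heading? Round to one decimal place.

9.9pt

Step 3: 18.3 × 1.16³ = 28.564pt
Step 5: 18.3 × 1.16⁵ = 38.436pt
Difference: 38.436 − 28.564 = 9.872pt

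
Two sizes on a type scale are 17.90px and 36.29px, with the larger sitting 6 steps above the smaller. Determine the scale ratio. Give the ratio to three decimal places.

The ratio satisfies 17.90 × r⁶ = 36.29, so r = (36.29 / 17.90)^(1/6).
r = 2.0274^(1/6) ≈ 1.1250

1.125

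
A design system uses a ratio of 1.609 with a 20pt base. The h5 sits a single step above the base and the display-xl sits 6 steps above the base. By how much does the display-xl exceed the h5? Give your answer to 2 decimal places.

314.85pt

Step 1: 20.0 × 1.609 = 32.1800pt
Step 6: 20.0 × 1.609⁶ = 347.0294pt
Difference: 347.0294 − 32.1800 = 314.8494pt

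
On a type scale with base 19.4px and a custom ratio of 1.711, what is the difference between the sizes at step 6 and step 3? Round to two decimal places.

Step 3: 19.4 × 1.711³ = 97.1744px
Step 6: 19.4 × 1.711⁶ = 486.7453px
Difference: 486.7453 − 97.1744 = 389.5709px

389.57px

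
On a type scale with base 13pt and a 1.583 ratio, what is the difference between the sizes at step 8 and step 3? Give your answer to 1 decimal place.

461.0pt

Step 3: 13.0 × 1.583³ = 51.569pt
Step 8: 13.0 × 1.583⁸ = 512.614pt
Difference: 512.614 − 51.569 = 461.045pt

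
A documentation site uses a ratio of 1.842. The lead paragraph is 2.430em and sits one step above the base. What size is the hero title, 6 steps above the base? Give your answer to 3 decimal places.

The gap is 6 − (1) = 5 steps, so the factor is 1.842^5.
2.430 × 1.842⁵ = 2.430 × 21.20548 ≈ 51.529

51.529em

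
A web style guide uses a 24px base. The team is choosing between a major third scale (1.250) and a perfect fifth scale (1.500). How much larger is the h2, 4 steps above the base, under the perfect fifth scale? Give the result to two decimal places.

Major third: 24.0 × 1.250⁴ = 58.5938px
Perfect fifth: 24.0 × 1.500⁴ = 121.5000px
Difference: 121.5000 − 58.5938 = 62.9062px

62.91px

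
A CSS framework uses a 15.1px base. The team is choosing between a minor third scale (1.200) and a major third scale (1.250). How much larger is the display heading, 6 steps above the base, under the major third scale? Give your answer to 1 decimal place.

Minor third: 15.1 × 1.200⁶ = 45.088px
Major third: 15.1 × 1.250⁶ = 57.602px
Difference: 57.602 − 45.088 = 12.514px

12.5px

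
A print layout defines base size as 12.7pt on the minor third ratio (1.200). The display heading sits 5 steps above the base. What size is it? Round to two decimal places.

31.60pt

12.7 × 1.200⁵ = 12.7 × 2.48832 ≈ 31.60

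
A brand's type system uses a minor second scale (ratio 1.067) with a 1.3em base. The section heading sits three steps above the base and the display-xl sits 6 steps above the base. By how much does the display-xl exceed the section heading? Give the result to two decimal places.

Step 3: 1.3 × 1.067³ = 1.5792em
Step 6: 1.3 × 1.067⁶ = 1.9184em
Difference: 1.9184 − 1.5792 = 0.3392em

0.34em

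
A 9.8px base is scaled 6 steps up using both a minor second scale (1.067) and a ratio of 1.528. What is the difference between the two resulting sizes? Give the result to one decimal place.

110.3px

Minor second: 9.8 × 1.067⁶ = 14.461px
At 1.528: 9.8 × 1.528⁶ = 124.729px
Difference: 124.729 − 14.461 = 110.268px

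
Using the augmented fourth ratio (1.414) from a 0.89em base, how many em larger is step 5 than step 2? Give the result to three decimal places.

Step 2: 0.89 × 1.414² = 1.77946em
Step 5: 0.89 × 1.414⁵ = 5.03080em
Difference: 5.03080 − 1.77946 = 3.25134em

3.251em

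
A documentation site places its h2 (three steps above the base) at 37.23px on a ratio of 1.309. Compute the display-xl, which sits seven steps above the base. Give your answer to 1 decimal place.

109.3px

37.23 × 1.309⁴ = 37.23 × 2.93602 ≈ 109.308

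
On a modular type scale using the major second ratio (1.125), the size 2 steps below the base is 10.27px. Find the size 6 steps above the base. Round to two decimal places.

The gap is 6 − (-2) = 8 steps, so the factor is 1.125^8.
10.27 × 1.125⁸ = 10.27 × 2.56578 ≈ 26.351

26.35px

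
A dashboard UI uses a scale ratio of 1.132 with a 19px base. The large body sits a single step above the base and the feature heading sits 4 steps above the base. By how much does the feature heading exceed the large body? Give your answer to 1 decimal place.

Step 1: 19.0 × 1.132 = 21.508px
Step 4: 19.0 × 1.132⁴ = 31.199px
Difference: 31.199 − 21.508 = 9.691px

9.7px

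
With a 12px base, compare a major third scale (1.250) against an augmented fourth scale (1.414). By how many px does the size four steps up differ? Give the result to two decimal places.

Major third: 12.0 × 1.250⁴ = 29.2969px
Augmented fourth: 12.0 × 1.414⁴ = 47.9710px
Difference: 47.9710 − 29.2969 = 18.6741px

18.67px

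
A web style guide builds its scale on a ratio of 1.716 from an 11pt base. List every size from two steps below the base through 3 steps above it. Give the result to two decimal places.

3.74pt, 6.41pt, 11.00pt, 18.88pt, 32.39pt, 55.58pt

Step -2: 11.0 ÷ 1.716² = 3.74
Step -1: 11.0 ÷ 1.716 = 6.41
Step 0: 11pt
Step 1: 11.0 × 1.716 = 18.88
Step 2: 11.0 × 1.716² = 32.39
Step 3: 11.0 × 1.716³ = 55.58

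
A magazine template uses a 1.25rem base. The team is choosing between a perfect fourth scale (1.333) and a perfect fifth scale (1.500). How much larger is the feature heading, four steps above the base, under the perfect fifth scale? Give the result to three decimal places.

2.381rem

Perfect fourth: 1.25 × 1.333⁴ = 3.94667rem
Perfect fifth: 1.25 × 1.500⁴ = 6.32812rem
Difference: 6.32812 − 3.94667 = 2.38145rem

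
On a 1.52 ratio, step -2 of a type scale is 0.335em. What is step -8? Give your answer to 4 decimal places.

Moving from step -2 to step -8 is 6 steps down, so divide by r⁶.
0.335 ÷ 1.52⁶ = 0.335 ÷ 12.33280 ≈ 0.0272

0.0272em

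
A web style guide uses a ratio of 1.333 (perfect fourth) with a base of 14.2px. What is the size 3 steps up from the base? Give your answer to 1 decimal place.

33.6px

14.2 × 1.333³ = 14.2 × 2.36859 ≈ 33.63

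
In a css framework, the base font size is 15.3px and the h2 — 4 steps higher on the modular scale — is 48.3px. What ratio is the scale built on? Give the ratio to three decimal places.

r⁴ = 48.3 / 15.3, so r = (48.3/15.3)^(1/4).
r = 3.1569^(1/4) ≈ 1.3330

1.333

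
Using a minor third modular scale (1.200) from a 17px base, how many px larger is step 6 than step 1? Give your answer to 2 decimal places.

Step 1: 17.0 × 1.200 = 20.4000px
Step 6: 17.0 × 1.200⁶ = 50.7617px
Difference: 50.7617 − 20.4000 = 30.3617px

30.36px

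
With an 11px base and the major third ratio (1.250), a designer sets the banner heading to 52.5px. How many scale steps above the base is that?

7

1.250ⁿ = 52.5 / 11 = 4.7727
n = ln(4.7727) / ln(1.250) = 1.5629 / 0.2231 ≈ 7.00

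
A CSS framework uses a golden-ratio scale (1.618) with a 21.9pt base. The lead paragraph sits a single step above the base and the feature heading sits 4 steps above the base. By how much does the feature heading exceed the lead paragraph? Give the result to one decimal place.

Step 1: 21.9 × 1.618 = 35.434pt
Step 4: 21.9 × 1.618⁴ = 150.092pt
Difference: 150.092 − 35.434 = 114.658pt

114.7pt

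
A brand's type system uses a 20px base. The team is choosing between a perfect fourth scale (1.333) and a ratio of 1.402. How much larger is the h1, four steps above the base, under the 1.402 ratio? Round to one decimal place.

14.1px

Perfect fourth: 20.0 × 1.333⁴ = 63.147px
At 1.402: 20.0 × 1.402⁴ = 77.272px
Difference: 77.272 − 63.147 = 14.125px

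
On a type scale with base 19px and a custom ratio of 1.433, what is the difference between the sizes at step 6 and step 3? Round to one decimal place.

Step 3: 19.0 × 1.433³ = 55.910px
Step 6: 19.0 × 1.433⁶ = 164.525px
Difference: 164.525 − 55.910 = 108.615px

108.6px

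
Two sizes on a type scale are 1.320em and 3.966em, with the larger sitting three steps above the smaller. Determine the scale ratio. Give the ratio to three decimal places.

1.443

r³ = 3.966 / 1.320, so r = (3.966/1.320)^(1/3).
r = 3.0045^(1/3) ≈ 1.4430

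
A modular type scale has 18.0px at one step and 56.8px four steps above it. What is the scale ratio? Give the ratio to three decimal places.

The ratio satisfies 18.0 × r⁴ = 56.8, so r = (56.8 / 18.0)^(1/4).
r = 3.1556^(1/4) ≈ 1.3328

1.333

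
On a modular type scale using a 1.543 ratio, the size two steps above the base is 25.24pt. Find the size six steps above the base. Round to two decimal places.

143.07pt

Moving from step +2 to step +6 is 4 steps up, so multiply by r⁴.
25.24 × 1.543⁴ = 25.24 × 5.66844 ≈ 143.071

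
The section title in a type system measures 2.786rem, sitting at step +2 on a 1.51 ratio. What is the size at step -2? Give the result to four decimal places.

Moving from step +2 to step -2 is 4 steps down, so divide by r⁴.
2.786 ÷ 1.51⁴ = 2.786 ÷ 5.19886 ≈ 0.5359

0.5359rem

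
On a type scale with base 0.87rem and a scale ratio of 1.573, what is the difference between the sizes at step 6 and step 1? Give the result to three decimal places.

Step 1: 0.87 × 1.573 = 1.36851rem
Step 6: 0.87 × 1.573⁶ = 13.17928rem
Difference: 13.17928 − 1.36851 = 11.81077rem

11.811rem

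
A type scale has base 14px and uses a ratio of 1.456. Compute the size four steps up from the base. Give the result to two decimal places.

62.92px

Every step multiplies by the scale ratio.
14.0 × 1.456⁴ = 14.0 × 4.49413 ≈ 62.92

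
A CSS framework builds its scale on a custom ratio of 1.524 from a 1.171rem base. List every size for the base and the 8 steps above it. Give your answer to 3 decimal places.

Step 0: 1.171rem
Step 1: 1.171 × 1.524 = 1.785
Step 2: 1.171 × 1.524² = 2.720
Step 3: 1.171 × 1.524³ = 4.145
Step 4: 1.171 × 1.524⁴ = 6.317
Step 5: 1.171 × 1.524⁵ = 9.627
Step 6: 1.171 × 1.524⁶ = 14.671
Step 7: 1.171 × 1.524⁷ = 22.359
Step 8: 1.171 × 1.524⁸ = 34.075

1.171rem, 1.785rem, 2.720rem, 4.145rem, 6.317rem, 9.627rem, 14.671rem, 22.359rem, 34.075rem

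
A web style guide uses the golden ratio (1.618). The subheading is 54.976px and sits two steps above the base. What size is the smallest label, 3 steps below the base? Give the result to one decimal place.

54.976 ÷ 1.618⁵ = 54.976 ÷ 11.08901 ≈ 4.958

5.0px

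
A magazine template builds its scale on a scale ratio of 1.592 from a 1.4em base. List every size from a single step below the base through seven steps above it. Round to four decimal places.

0.8794em, 1.4000em, 2.2288em, 3.5482em, 5.6488em, 8.9929em, 14.3167em, 22.7922em, 36.2852em

Step -1: 1.4 ÷ 1.592 = 0.8794
Step 0: 1.4em
Step 1: 1.4 × 1.592 = 2.2288
Step 2: 1.4 × 1.592² = 3.5482
Step 3: 1.4 × 1.592³ = 5.6488
Step 4: 1.4 × 1.592⁴ = 8.9929
Step 5: 1.4 × 1.592⁵ = 14.3167
Step 6: 1.4 × 1.592⁶ = 22.7922
Step 7: 1.4 × 1.592⁷ = 36.2852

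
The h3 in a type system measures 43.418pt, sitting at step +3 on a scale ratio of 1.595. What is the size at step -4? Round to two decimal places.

43.418 ÷ 1.595⁷ = 43.418 ÷ 26.26182 ≈ 1.653

1.65pt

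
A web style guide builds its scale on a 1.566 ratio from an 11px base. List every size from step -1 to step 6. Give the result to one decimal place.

Step -1: 11.0 ÷ 1.566 = 7.0
Step 0: 11px
Step 1: 11.0 × 1.566 = 17.2
Step 2: 11.0 × 1.566² = 27.0
Step 3: 11.0 × 1.566³ = 42.2
Step 4: 11.0 × 1.566⁴ = 66.2
Step 5: 11.0 × 1.566⁵ = 103.6
Step 6: 11.0 × 1.566⁶ = 162.2

7.0px, 11.0px, 17.2px, 27.0px, 42.2px, 66.2px, 103.6px, 162.2px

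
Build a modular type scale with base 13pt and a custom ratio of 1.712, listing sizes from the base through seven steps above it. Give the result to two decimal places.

Step 0: 13pt
Step 1: 13.0 × 1.712 = 22.26
Step 2: 13.0 × 1.712² = 38.10
Step 3: 13.0 × 1.712³ = 65.23
Step 4: 13.0 × 1.712⁴ = 111.68
Step 5: 13.0 × 1.712⁵ = 191.19
Step 6: 13.0 × 1.712⁶ = 327.32
Step 7: 13.0 × 1.712⁷ = 560.36

13.00pt, 22.26pt, 38.10pt, 65.23pt, 111.68pt, 191.19pt, 327.32pt, 560.36pt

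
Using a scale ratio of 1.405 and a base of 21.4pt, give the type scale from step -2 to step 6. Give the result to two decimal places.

Step -2: 21.4 ÷ 1.405² = 10.84
Step -1: 21.4 ÷ 1.405 = 15.23
Step 0: 21.4pt
Step 1: 21.4 × 1.405 = 30.07
Step 2: 21.4 × 1.405² = 42.24
Step 3: 21.4 × 1.405³ = 59.35
Step 4: 21.4 × 1.405⁴ = 83.39
Step 5: 21.4 × 1.405⁵ = 117.16
Step 6: 21.4 × 1.405⁶ = 164.62

10.84pt, 15.23pt, 21.40pt, 30.07pt, 42.24pt, 59.35pt, 83.39pt, 117.16pt, 164.62pt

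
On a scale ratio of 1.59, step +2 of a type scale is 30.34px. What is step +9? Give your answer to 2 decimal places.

30.34 × 1.59⁷ = 30.34 × 25.69093 ≈ 779.463

779.46px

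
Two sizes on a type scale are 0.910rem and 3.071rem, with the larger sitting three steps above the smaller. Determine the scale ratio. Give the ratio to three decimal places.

The ratio satisfies 0.910 × r³ = 3.071, so r = (3.071 / 0.910)^(1/3).
r = 3.3747^(1/3) ≈ 1.5000

1.500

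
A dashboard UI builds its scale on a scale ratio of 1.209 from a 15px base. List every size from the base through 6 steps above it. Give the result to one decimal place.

Step 0: 15px
Step 1: 15.0 × 1.209 = 18.1
Step 2: 15.0 × 1.209² = 21.9
Step 3: 15.0 × 1.209³ = 26.5
Step 4: 15.0 × 1.209⁴ = 32.0
Step 5: 15.0 × 1.209⁵ = 38.7
Step 6: 15.0 × 1.209⁶ = 46.8

15.0px, 18.1px, 21.9px, 26.5px, 32.0px, 38.7px, 46.8px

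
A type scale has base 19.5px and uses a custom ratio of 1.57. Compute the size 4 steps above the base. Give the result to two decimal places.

118.48px

19.5 × 1.57⁴ = 19.5 × 6.07573 ≈ 118.48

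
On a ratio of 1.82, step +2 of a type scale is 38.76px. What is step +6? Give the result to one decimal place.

425.3px

38.76 × 1.82⁴ = 38.76 × 10.97199 ≈ 425.274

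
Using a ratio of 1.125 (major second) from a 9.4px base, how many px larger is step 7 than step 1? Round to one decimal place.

10.9px

Step 1: 9.4 × 1.125 = 10.575px
Step 7: 9.4 × 1.125⁷ = 21.439px
Difference: 21.439 − 10.575 = 10.864px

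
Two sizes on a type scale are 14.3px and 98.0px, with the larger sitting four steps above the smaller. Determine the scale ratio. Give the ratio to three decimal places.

1.618

r⁴ = 98.0 / 14.3, so r = (98.0/14.3)^(1/4).
r = 6.8531^(1/4) ≈ 1.6180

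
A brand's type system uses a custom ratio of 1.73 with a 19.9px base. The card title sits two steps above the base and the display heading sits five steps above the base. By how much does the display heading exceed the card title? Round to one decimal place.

Step 2: 19.9 × 1.73² = 59.559px
Step 5: 19.9 × 1.73⁵ = 308.378px
Difference: 308.378 − 59.559 = 248.819px

248.8px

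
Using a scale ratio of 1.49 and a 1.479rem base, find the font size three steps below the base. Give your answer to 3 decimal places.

0.447rem

1.479 ÷ 1.49³ = 1.479 ÷ 3.30795 ≈ 0.447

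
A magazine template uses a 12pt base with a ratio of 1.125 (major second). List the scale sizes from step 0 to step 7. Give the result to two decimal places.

Step 0: 12pt
Step 1: 12.0 × 1.125 = 13.50
Step 2: 12.0 × 1.125² = 15.19
Step 3: 12.0 × 1.125³ = 17.09
Step 4: 12.0 × 1.125⁴ = 19.22
Step 5: 12.0 × 1.125⁵ = 21.62
Step 6: 12.0 × 1.125⁶ = 24.33
Step 7: 12.0 × 1.125⁷ = 27.37

12.00pt, 13.50pt, 15.19pt, 17.09pt, 19.22pt, 21.62pt, 24.33pt, 27.37pt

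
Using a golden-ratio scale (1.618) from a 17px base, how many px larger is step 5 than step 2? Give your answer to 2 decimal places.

144.01px

Step 2: 17.0 × 1.618² = 44.5047px
Step 5: 17.0 × 1.618⁵ = 188.5131px
Difference: 188.5131 − 44.5047 = 144.0084px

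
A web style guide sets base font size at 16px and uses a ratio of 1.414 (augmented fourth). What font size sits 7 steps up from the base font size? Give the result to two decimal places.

180.83px

16.0 × 1.414⁷ = 16.0 × 11.30175 ≈ 180.83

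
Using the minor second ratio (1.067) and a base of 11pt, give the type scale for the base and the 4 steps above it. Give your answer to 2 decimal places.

11.00pt, 11.74pt, 12.52pt, 13.36pt, 14.26pt

Step 0: 11pt
Step 1: 11.0 × 1.067 = 11.74
Step 2: 11.0 × 1.067² = 12.52
Step 3: 11.0 × 1.067³ = 13.36
Step 4: 11.0 × 1.067⁴ = 14.26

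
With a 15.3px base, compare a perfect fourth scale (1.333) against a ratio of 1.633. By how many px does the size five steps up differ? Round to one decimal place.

113.3px

Perfect fourth: 15.3 × 1.333⁵ = 64.394px
At 1.633: 15.3 × 1.633⁵ = 177.673px
Difference: 177.673 − 64.394 = 113.279px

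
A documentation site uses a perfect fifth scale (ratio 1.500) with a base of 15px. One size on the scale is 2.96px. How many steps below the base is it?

1.500ⁿ = 15 / 2.96 = 5.0676
n = ln(5.0676) / ln(1.500) = 1.6229 / 0.4055 ≈ 4.00

4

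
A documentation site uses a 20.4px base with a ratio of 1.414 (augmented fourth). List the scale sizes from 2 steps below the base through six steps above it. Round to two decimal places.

Step -2: 20.4 ÷ 1.414² = 10.20
Step -1: 20.4 ÷ 1.414 = 14.43
Step 0: 20.4px
Step 1: 20.4 × 1.414 = 28.85
Step 2: 20.4 × 1.414² = 40.79
Step 3: 20.4 × 1.414³ = 57.67
Step 4: 20.4 × 1.414⁴ = 81.55
Step 5: 20.4 × 1.414⁵ = 115.31
Step 6: 20.4 × 1.414⁶ = 163.05

10.20px, 14.43px, 20.40px, 28.85px, 40.79px, 57.67px, 81.55px, 115.31px, 163.05px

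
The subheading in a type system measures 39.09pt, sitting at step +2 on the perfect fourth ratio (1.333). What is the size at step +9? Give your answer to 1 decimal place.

39.09 × 1.333⁷ = 39.09 × 7.47844 ≈ 292.332

292.3pt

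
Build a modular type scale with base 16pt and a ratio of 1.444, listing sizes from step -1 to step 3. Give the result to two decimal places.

11.08pt, 16.00pt, 23.10pt, 33.36pt, 48.17pt

Step -1: 16.0 ÷ 1.444 = 11.08
Step 0: 16pt
Step 1: 16.0 × 1.444 = 23.10
Step 2: 16.0 × 1.444² = 33.36
Step 3: 16.0 × 1.444³ = 48.17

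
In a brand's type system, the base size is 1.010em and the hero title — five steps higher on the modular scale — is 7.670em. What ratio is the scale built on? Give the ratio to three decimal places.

1.500

r⁵ = 7.670 / 1.010, so r = (7.670/1.010)^(1/5).
r = 7.5941^(1/5) ≈ 1.5000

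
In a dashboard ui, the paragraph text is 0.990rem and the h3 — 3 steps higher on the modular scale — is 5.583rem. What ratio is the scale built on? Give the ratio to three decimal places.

r³ = 5.583 / 0.990, so r = (5.583/0.990)^(1/3).
r = 5.6394^(1/3) ≈ 1.7800

1.780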